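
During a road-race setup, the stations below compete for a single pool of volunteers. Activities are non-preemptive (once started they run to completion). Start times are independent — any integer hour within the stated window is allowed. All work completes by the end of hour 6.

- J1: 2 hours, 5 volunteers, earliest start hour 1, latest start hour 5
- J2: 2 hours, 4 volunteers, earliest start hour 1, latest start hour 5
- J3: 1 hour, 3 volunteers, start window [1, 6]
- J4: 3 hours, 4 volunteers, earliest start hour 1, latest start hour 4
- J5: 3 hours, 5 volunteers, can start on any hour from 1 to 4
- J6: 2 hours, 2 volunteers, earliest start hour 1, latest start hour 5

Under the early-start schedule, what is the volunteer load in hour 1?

At early start, hour 1 has: J1, J2, J3, J4, J5, J6.
Demand: 5 + 4 + 3 + 4 + 5 + 2 = 23.

23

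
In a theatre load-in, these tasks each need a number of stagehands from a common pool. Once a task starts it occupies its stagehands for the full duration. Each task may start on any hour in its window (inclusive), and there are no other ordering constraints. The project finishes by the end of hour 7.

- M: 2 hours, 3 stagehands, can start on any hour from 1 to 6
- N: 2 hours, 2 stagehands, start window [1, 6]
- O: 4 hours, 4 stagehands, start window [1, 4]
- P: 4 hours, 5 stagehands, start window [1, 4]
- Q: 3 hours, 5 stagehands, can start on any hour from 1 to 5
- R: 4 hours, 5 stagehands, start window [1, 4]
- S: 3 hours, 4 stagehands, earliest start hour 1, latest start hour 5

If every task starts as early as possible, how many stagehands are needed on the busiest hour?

28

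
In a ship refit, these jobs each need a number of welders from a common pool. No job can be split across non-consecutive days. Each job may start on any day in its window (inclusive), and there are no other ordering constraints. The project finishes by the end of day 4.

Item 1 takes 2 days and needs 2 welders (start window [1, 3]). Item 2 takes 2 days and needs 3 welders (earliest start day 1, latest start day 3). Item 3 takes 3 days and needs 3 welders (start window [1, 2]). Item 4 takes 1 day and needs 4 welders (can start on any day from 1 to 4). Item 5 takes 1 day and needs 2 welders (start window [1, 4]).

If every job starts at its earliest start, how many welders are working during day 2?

At early start, day 2 has: Item 1, Item 2, Item 3.
Demand: 2 + 3 + 3 = 8.

8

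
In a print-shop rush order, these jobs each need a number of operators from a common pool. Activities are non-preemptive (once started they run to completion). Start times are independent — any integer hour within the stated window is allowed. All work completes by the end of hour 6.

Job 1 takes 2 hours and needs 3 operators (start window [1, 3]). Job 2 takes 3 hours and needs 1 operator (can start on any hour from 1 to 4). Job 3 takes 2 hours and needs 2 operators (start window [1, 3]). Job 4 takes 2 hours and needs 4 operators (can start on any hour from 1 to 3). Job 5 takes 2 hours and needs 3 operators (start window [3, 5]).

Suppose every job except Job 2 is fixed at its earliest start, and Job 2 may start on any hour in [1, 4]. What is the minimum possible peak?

Job 2@1: h1:10  h2:10  h3:4  h4:3  h5:0  h6:0 → peak 10
Job 2@2: h1:9  h2:10  h3:4  h4:4  h5:0  h6:0 → peak 10
Job 2@3: h1:9  h2:9  h3:4  h4:4  h5:1  h6:0 → peak 9
Job 2@4: h1:9  h2:9  h3:3  h4:4  h5:1  h6:1 → peak 9
Best is Job 2@3, peak 9.

9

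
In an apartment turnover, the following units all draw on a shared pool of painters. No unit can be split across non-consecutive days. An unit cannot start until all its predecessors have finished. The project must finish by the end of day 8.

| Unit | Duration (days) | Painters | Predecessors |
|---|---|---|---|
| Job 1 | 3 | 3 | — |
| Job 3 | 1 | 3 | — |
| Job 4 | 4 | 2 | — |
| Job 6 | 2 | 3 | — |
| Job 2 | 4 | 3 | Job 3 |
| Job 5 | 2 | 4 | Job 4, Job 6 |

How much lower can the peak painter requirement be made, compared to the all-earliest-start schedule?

Early-start peak: d1:11  d2:11  d3:8  d4:5  d5:7  d6:4  d7:0  d8:0 ⇒ 11.
Leveled (Job 1@1, Job 3@4, Job 4@1, Job 6@5, Job 2@5, Job 5@7): d1:5  d2:5  d3:5  d4:5  d5:6  d6:6  d7:7  d8:7 ⇒ 7.
Reduction 11 − 7 = 4.

4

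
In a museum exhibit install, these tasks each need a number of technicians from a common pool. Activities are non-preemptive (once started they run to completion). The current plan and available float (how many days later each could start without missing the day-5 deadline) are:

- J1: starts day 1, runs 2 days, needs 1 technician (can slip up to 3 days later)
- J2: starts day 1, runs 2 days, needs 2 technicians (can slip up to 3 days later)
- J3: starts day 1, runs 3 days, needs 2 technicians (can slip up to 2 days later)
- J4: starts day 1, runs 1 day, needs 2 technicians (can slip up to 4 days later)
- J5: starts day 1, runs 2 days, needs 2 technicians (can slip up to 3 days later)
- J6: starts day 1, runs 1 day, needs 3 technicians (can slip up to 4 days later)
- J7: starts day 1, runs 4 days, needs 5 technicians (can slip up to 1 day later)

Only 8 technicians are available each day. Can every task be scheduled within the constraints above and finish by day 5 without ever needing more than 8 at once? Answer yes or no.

Total technician-days = 41; over 5 days the average is 41/5 > 8, so some day must exceed 8.

no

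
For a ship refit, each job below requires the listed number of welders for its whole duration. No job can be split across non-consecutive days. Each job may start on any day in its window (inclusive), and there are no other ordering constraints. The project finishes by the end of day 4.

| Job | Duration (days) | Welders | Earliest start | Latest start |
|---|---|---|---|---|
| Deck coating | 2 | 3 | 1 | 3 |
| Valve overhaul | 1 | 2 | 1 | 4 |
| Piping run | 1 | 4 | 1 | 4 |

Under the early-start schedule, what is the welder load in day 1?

9

At early start, day 1 has: Deck coating, Valve overhaul, Piping run.
Demand: 3 + 2 + 4 = 9.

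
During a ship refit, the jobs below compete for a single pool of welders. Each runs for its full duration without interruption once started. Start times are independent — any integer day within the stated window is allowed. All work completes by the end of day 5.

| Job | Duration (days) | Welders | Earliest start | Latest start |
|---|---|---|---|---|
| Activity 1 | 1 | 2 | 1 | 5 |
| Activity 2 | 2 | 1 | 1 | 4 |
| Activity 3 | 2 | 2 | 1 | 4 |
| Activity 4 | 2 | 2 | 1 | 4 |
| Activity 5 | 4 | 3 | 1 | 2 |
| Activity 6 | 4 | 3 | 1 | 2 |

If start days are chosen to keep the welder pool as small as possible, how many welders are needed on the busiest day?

Early-start (Activity 1@1, Activity 2@1, Activity 3@1, Activity 4@1, Activity 5@1, Activity 6@1) gives peak 13: d1:13  d2:11  d3:6  d4:6  d5:0.
Shift Activity 4→3, Activity 6→2.
Schedule Activity 1@1, Activity 2@1, Activity 3@1, Activity 4@3, Activity 5@1, Activity 6@2: d1:8  d2:9  d3:8  d4:8  d5:3 — peak 9.

9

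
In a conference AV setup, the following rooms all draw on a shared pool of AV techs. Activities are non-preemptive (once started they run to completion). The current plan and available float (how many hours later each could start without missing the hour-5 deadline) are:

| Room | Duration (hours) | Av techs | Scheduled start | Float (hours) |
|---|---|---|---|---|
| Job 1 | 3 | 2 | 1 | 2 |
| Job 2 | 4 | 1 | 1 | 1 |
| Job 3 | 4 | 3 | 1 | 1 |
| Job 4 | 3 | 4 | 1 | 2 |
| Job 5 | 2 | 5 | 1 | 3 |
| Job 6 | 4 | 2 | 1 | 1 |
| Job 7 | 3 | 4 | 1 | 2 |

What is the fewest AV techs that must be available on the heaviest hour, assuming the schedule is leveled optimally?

16

Early-start (Job 1@1, Job 2@1, Job 3@1, Job 4@1, Job 5@1, Job 6@1, Job 7@1) gives peak 21: h1:21  h2:21  h3:16  h4:6  h5:0.
Shift Job 5→4.
Schedule Job 1@1, Job 2@1, Job 3@1, Job 4@1, Job 5@4, Job 6@1, Job 7@1: h1:16  h2:16  h3:16  h4:11  h5:5 — peak 16.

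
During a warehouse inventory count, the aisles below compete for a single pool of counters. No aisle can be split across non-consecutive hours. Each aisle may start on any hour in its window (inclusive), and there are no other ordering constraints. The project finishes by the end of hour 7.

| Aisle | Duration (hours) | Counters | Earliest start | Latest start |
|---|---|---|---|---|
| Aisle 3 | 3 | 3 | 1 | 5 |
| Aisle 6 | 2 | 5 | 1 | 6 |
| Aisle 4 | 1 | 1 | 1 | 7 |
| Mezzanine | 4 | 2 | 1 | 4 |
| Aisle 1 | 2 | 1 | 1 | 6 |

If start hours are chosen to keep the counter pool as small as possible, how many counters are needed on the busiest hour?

5

Early-start (Aisle 3@1, Aisle 6@1, Aisle 4@1, Mezzanine@1, Aisle 1@1) gives peak 12: h1:12  h2:11  h3:5  h4:2  h5:0  h6:0  h7:0.
Shift Aisle 6→6, Mezzanine→2, Aisle 1→4.
Schedule Aisle 3@1, Aisle 6@6, Aisle 4@1, Mezzanine@2, Aisle 1@4: h1:4  h2:5  h3:5  h4:3  h5:3  h6:5  h7:5 — peak 5.
Total counter-hours = 30 over 7 hours ⇒ peak ≥ ⌈30/7⌉ = 5, so 5 is optimal.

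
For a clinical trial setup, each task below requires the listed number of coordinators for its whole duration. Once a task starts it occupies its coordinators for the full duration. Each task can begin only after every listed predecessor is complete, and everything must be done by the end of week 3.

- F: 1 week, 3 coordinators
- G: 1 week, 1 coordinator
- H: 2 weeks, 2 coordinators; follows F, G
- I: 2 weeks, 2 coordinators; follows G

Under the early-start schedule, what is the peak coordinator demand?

4

Early-start schedule: F@1, G@1, H@2, I@2.
Load per week: week 1: 4, week 2: 4, week 3: 4.
Peak is 4.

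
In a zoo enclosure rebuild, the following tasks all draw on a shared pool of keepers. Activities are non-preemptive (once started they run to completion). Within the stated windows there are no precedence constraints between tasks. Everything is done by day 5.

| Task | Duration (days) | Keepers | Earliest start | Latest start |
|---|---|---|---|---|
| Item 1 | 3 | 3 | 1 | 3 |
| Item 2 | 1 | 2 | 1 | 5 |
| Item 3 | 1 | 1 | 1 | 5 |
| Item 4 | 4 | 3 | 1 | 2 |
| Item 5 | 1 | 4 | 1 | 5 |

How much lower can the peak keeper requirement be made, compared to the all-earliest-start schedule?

7

Early-start peak: d1:13  d2:6  d3:6  d4:3  d5:0 ⇒ 13.
Leveled (Item 1@1, Item 2@4, Item 3@4, Item 4@1, Item 5@5): d1:6  d2:6  d3:6  d4:6  d5:4 ⇒ 6.
Reduction 13 − 6 = 7.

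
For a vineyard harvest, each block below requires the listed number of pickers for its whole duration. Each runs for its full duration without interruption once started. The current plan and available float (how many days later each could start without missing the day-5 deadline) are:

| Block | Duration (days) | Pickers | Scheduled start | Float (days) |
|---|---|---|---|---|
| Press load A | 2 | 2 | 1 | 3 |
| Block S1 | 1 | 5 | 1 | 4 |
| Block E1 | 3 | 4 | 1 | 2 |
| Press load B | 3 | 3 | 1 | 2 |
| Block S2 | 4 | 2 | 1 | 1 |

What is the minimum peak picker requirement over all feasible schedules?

Early-start (Press load A@1, Block S1@1, Block E1@1, Press load B@1, Block S2@1) gives peak 16: d1:16  d2:11  d3:9  d4:2  d5:0.
Shift Block E1→2, Press load B→3.
Schedule Press load A@1, Block S1@1, Block E1@2, Press load B@3, Block S2@1: d1:9  d2:8  d3:9  d4:9  d5:3 — peak 9.

9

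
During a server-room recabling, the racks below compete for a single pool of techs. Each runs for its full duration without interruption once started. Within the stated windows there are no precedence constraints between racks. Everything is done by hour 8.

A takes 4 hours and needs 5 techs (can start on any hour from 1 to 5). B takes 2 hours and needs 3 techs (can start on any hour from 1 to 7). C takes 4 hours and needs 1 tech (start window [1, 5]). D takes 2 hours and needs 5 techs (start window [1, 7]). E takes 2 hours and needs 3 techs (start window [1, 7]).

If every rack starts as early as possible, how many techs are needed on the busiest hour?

17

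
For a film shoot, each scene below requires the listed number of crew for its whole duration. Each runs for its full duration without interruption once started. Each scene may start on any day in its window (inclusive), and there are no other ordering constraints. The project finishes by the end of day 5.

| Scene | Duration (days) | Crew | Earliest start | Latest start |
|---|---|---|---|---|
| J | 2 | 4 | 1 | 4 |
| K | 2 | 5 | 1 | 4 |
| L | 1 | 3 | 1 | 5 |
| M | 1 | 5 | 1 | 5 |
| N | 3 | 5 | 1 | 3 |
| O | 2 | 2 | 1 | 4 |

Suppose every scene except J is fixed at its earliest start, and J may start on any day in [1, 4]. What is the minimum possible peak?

20

J@1: d1:24  d2:16  d3:5  d4:0  d5:0 → peak 24
J@2: d1:20  d2:16  d3:9  d4:0  d5:0 → peak 20
J@3: d1:20  d2:12  d3:9  d4:4  d5:0 → peak 20
J@4: d1:20  d2:12  d3:5  d4:4  d5:4 → peak 20
Best is J@2, peak 20.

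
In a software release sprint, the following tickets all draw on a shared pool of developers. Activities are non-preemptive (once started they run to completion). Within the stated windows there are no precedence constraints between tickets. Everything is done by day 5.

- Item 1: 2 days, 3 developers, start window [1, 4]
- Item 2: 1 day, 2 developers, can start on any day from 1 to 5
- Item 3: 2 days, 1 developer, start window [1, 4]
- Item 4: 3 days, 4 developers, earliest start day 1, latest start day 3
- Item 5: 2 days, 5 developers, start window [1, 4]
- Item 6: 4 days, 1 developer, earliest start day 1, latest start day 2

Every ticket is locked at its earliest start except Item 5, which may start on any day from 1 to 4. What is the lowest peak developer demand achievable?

11

Item 5@1: d1:16  d2:14  d3:5  d4:1  d5:0 → peak 16
Item 5@2: d1:11  d2:14  d3:10  d4:1  d5:0 → peak 14
Item 5@3: d1:11  d2:9  d3:10  d4:6  d5:0 → peak 11
Item 5@4: d1:11  d2:9  d3:5  d4:6  d5:5 → peak 11
Best is Item 5@3, peak 11.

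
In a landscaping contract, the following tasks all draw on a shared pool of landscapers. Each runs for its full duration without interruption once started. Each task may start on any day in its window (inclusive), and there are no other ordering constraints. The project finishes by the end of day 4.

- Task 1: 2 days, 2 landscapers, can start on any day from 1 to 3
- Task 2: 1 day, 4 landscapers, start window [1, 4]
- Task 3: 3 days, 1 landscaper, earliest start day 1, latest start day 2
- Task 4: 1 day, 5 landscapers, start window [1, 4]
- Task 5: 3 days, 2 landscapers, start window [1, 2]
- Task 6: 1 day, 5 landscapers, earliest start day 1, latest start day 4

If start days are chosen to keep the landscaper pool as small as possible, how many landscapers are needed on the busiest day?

8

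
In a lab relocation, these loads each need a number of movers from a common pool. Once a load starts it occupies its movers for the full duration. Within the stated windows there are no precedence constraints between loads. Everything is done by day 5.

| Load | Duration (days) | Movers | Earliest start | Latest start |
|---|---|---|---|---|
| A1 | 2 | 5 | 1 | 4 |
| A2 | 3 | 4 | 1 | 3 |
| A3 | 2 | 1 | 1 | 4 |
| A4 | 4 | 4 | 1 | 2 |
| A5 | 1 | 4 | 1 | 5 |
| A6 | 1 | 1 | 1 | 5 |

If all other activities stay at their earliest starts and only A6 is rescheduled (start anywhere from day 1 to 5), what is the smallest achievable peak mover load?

18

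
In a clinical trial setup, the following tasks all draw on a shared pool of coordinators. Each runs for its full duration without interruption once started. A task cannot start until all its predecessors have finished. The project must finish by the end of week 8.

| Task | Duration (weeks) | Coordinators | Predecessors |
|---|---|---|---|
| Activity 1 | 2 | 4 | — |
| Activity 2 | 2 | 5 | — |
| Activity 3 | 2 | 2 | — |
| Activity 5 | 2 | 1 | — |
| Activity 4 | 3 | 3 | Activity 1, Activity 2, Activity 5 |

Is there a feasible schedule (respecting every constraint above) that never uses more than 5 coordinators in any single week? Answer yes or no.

Schedule Activity 1@1, Activity 2@3, Activity 3@5, Activity 5@1, Activity 4@5: w1:5  w2:5  w3:5  w4:5  w5:5  w6:5  w7:3  w8:0 — peak 5 ≤ 5.

yes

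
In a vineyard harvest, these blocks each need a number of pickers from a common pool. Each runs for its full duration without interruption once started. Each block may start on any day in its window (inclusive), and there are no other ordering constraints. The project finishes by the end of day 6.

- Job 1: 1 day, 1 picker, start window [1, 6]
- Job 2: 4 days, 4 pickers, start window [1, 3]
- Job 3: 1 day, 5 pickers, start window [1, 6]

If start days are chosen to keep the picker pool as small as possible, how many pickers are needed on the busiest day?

5

Early-start (Job 1@1, Job 2@1, Job 3@1) gives peak 10: d1:10  d2:4  d3:4  d4:4  d5:0  d6:0.
Shift Job 3→5.
Schedule Job 1@1, Job 2@1, Job 3@5: d1:5  d2:4  d3:4  d4:4  d5:5  d6:0 — peak 5.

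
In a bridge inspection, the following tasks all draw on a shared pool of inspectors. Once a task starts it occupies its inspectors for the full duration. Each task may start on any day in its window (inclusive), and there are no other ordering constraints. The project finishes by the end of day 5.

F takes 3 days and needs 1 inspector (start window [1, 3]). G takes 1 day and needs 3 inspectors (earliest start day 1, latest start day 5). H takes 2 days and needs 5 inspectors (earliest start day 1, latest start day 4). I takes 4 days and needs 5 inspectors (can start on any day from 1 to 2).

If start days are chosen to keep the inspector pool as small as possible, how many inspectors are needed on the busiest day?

Early-start (F@1, G@1, H@1, I@1) gives peak 14: d1:14  d2:11  d3:6  d4:5  d5:0.
Shift H→4.
Schedule F@1, G@1, H@4, I@1: d1:9  d2:6  d3:6  d4:10  d5:5 — peak 10.

10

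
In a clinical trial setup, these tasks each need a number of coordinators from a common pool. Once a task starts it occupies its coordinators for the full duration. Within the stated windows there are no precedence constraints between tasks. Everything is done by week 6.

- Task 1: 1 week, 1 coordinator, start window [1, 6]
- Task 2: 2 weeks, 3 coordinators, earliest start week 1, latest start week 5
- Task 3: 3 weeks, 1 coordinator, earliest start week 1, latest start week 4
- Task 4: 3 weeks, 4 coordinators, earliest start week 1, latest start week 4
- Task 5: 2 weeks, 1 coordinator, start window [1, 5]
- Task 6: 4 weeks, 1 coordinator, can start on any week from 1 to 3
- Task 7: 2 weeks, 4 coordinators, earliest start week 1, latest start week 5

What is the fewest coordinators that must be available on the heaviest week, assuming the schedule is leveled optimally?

Early-start (Task 1@1, Task 2@1, Task 3@1, Task 4@1, Task 5@1, Task 6@1, Task 7@1) gives peak 15: w1:15  w2:14  w3:6  w4:1  w5:0  w6:0.
Shift Task 3→3, Task 4→2, Task 5→3, Task 6→3, Task 7→5.
Schedule Task 1@1, Task 2@1, Task 3@3, Task 4@2, Task 5@3, Task 6@3, Task 7@5: w1:4  w2:7  w3:7  w4:7  w5:6  w6:5 — peak 7.

7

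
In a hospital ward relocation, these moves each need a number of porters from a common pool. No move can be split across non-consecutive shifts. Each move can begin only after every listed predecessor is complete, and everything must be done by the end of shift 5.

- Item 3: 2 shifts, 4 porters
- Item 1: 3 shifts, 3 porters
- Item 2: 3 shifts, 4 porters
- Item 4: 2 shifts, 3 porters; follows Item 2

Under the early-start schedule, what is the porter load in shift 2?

At early start, shift 2 has: Item 3, Item 1, Item 2.
Demand: 4 + 3 + 4 = 11.

11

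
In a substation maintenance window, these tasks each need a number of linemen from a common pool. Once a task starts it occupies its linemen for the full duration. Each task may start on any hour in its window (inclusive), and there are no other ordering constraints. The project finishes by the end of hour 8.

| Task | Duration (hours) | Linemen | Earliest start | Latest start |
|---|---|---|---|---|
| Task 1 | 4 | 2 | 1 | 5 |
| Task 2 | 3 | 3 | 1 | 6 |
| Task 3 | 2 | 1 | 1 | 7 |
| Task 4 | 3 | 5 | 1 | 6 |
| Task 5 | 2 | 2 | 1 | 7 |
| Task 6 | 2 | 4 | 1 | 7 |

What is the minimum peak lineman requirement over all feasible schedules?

7

Early-start (Task 1@1, Task 2@1, Task 3@1, Task 4@1, Task 5@1, Task 6@1) gives peak 17: h1:17  h2:17  h3:10  h4:2  h5:0  h6:0  h7:0  h8:0.
Shift Task 4→4, Task 5→5, Task 6→7.
Schedule Task 1@1, Task 2@1, Task 3@1, Task 4@4, Task 5@5, Task 6@7: h1:6  h2:6  h3:5  h4:7  h5:7  h6:7  h7:4  h8:4 — peak 7.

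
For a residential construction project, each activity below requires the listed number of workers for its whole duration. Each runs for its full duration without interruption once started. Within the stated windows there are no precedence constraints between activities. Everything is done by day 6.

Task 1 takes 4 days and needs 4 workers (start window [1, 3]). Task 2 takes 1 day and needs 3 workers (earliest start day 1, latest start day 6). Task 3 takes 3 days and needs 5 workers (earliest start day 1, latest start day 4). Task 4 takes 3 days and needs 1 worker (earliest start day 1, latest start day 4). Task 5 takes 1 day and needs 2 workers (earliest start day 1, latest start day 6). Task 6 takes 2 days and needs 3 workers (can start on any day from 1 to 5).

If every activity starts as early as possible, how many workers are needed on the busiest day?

Early-start schedule: Task 1@1, Task 2@1, Task 3@1, Task 4@1, Task 5@1, Task 6@1.
Load per day: day 1: 18, day 2: 13, day 3: 10, day 4: 4, day 5: 0, day 6: 0.
Peak is 18.

18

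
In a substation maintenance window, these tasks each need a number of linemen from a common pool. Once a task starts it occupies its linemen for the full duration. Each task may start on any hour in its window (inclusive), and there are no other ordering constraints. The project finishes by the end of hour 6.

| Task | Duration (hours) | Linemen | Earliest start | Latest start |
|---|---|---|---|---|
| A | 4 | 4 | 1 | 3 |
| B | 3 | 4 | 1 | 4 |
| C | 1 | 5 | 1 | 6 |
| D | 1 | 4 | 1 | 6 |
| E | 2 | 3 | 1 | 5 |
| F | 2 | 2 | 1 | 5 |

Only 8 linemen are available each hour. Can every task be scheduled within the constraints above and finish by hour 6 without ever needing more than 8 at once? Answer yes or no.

The minimum achievable peak is 9; 8 < 9, so no feasible schedule stays within the cap.

no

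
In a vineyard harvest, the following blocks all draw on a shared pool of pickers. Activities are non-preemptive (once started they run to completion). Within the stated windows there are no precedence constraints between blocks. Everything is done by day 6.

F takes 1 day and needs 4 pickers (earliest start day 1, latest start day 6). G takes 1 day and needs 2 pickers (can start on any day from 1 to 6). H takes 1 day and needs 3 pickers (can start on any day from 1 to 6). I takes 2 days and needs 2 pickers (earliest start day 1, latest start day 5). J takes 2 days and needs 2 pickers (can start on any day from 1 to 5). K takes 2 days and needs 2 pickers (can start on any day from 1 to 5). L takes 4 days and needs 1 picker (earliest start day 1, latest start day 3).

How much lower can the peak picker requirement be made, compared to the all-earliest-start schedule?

11

Early-start peak: d1:16  d2:7  d3:1  d4:1  d5:0  d6:0 ⇒ 16.
Leveled (F@1, G@2, H@2, I@3, J@3, K@5, L@3): d1:4  d2:5  d3:5  d4:5  d5:3  d6:3 ⇒ 5.
Reduction 16 − 5 = 11.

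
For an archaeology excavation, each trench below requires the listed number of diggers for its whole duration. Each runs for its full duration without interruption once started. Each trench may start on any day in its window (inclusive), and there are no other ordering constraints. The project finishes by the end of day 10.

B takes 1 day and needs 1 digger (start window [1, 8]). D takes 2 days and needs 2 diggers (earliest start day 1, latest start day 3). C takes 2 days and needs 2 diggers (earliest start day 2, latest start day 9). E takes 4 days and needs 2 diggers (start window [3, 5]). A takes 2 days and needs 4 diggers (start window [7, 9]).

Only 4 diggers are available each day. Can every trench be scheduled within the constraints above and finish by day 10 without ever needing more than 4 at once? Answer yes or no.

yes

Schedule B@1, D@1, C@2, E@3, A@7: d1:3  d2:4  d3:4  d4:2  d5:2  d6:2  d7:4  d8:4  d9:0  d10:0 — peak 4 ≤ 4.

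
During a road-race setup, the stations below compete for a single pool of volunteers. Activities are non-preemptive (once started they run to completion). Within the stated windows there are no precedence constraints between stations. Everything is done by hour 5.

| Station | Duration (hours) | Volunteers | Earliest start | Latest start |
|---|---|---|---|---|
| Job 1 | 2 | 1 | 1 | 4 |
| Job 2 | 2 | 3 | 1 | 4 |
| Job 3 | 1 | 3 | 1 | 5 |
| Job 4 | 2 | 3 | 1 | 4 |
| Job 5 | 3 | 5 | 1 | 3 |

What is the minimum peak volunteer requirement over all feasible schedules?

Early-start (Job 1@1, Job 2@1, Job 3@1, Job 4@1, Job 5@1) gives peak 15: h1:15  h2:12  h3:5  h4:0  h5:0.
Shift Job 4→2, Job 5→3.
Schedule Job 1@1, Job 2@1, Job 3@1, Job 4@2, Job 5@3: h1:7  h2:7  h3:8  h4:5  h5:5 — peak 8.

8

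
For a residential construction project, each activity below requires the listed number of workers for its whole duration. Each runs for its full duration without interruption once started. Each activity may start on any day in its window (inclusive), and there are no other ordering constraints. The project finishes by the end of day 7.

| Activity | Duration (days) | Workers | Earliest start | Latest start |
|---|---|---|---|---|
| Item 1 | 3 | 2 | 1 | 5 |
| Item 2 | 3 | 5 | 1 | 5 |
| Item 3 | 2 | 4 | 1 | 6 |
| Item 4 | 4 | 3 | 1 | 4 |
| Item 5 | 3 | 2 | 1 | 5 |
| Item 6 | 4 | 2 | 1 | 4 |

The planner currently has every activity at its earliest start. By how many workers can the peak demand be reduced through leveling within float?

9

Early-start peak: d1:18  d2:18  d3:14  d4:5  d5:0  d6:0  d7:0 ⇒ 18.
Leveled (Item 1@1, Item 2@1, Item 3@4, Item 4@4, Item 5@1, Item 6@4): d1:9  d2:9  d3:9  d4:9  d5:9  d6:5  d7:5 ⇒ 9.
Reduction 18 − 9 = 9.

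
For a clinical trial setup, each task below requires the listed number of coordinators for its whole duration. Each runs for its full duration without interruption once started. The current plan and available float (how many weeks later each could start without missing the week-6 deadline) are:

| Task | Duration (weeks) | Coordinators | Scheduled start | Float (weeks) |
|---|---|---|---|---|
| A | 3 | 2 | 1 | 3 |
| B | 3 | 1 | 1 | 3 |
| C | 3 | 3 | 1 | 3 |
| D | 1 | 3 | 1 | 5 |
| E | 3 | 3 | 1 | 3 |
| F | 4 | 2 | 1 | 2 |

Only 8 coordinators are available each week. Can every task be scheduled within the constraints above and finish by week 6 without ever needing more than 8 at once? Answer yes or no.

Schedule A@1, B@4, C@1, D@5, E@4, F@1: w1:7  w2:7  w3:7  w4:6  w5:7  w6:4 — peak 7 ≤ 8.

yes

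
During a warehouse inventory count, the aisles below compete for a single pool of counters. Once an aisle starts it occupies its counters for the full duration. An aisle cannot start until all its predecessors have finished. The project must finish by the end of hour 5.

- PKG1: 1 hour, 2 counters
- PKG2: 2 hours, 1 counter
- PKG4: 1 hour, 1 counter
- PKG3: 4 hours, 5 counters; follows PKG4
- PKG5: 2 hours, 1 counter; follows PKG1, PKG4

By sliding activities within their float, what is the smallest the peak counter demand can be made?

6

Early-start (PKG1@1, PKG2@1, PKG4@1, PKG3@2, PKG5@2) gives peak 7: h1:4  h2:7  h3:6  h4:5  h5:5.
Shift PKG5→3.
Schedule PKG1@1, PKG2@1, PKG4@1, PKG3@2, PKG5@3: h1:4  h2:6  h3:6  h4:6  h5:5 — peak 6.
Total counter-hours = 27 over 5 hours ⇒ peak ≥ ⌈27/5⌉ = 6, so 6 is optimal.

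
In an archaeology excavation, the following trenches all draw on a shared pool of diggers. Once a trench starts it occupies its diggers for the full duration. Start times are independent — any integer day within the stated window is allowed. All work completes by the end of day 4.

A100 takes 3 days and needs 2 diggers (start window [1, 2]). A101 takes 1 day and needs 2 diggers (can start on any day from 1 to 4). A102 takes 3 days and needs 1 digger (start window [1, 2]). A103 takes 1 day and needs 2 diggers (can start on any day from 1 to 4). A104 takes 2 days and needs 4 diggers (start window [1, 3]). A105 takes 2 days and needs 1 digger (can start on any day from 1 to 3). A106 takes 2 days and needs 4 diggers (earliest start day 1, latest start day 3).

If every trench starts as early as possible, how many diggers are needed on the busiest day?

Early-start schedule: A100@1, A101@1, A102@1, A103@1, A104@1, A105@1, A106@1.
Load per day: day 1: 16, day 2: 12, day 3: 3, day 4: 0.
Peak is 16.

16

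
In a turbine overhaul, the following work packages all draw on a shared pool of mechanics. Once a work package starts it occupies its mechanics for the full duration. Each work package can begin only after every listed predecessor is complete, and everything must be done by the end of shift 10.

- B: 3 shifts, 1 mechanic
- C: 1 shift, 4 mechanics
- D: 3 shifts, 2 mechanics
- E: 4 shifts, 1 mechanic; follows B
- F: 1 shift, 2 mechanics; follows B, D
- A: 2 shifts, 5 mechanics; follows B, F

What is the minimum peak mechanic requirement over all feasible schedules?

5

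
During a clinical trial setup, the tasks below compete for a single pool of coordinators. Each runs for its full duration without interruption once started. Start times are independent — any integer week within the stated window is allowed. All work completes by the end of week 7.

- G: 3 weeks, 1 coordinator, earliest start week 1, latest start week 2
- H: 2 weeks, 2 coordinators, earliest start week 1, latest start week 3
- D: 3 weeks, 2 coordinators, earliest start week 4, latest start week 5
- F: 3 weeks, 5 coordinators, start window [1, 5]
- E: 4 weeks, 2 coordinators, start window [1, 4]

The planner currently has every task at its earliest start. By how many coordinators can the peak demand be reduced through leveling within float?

3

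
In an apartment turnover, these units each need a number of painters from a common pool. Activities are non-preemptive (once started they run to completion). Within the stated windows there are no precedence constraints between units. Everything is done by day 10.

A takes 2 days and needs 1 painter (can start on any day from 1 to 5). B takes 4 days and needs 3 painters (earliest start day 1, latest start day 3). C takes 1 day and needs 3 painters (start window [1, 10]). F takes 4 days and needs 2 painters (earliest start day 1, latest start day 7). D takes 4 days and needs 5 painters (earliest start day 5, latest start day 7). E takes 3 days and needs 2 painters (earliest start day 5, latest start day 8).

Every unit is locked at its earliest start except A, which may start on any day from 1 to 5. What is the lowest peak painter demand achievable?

A@1: d1:9  d2:6  d3:5  d4:5  d5:7  d6:7  d7:7  d8:5  d9:0  d10:0 → peak 9
A@2: d1:8  d2:6  d3:6  d4:5  d5:7  d6:7  d7:7  d8:5  d9:0  d10:0 → peak 8
A@3: d1:8  d2:5  d3:6  d4:6  d5:7  d6:7  d7:7  d8:5  d9:0  d10:0 → peak 8
A@4: d1:8  d2:5  d3:5  d4:6  d5:8  d6:7  d7:7  d8:5  d9:0  d10:0 → peak 8
A@5: d1:8  d2:5  d3:5  d4:5  d5:8  d6:8  d7:7  d8:5  d9:0  d10:0 → peak 8
Best is A@2, peak 8.

8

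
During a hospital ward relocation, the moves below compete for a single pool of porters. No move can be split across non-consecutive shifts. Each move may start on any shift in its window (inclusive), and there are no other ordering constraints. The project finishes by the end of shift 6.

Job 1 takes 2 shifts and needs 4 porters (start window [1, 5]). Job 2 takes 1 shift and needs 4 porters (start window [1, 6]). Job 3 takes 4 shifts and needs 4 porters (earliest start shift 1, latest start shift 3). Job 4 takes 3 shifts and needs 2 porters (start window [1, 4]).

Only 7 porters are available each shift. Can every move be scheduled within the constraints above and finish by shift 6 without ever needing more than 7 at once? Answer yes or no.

no

The minimum achievable peak is 8; 7 < 8, so no feasible schedule stays within the cap.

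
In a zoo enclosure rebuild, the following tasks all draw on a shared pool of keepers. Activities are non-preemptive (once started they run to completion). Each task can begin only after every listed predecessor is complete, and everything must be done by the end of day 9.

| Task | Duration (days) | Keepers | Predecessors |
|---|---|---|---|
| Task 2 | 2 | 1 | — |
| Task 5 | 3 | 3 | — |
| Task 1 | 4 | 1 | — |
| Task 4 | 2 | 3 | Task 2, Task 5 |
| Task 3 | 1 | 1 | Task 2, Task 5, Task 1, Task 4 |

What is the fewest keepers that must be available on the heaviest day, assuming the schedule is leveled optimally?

4

Early-start (Task 2@1, Task 5@1, Task 1@1, Task 4@4, Task 3@6) gives peak 5: d1:5  d2:5  d3:4  d4:4  d5:3  d6:1  d7:0  d8:0  d9:0.
Shift Task 1→3, Task 3→7.
Schedule Task 2@1, Task 5@1, Task 1@3, Task 4@4, Task 3@7: d1:4  d2:4  d3:4  d4:4  d5:4  d6:1  d7:1  d8:0  d9:0 — peak 4.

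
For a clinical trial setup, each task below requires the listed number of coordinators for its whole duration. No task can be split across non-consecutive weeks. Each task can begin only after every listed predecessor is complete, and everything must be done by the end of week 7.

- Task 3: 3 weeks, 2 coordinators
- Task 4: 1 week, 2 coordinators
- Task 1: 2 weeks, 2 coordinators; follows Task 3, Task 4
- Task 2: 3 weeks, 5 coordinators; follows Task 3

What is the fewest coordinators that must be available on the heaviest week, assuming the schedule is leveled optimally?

7

Schedule Task 3@1, Task 4@1, Task 1@4, Task 2@4: w1:4  w2:2  w3:2  w4:7  w5:7  w6:5  w7:0 — peak 7.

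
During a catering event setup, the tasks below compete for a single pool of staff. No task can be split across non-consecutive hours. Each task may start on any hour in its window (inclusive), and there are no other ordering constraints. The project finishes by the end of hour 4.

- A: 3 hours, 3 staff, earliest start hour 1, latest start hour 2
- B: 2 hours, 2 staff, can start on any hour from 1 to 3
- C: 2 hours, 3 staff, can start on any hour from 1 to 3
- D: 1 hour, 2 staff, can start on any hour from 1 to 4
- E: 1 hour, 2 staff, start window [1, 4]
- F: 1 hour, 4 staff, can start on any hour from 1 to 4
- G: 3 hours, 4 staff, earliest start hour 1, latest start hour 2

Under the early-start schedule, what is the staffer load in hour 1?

20

At early start, hour 1 has: A, B, C, D, E, F, G.
Demand: 3 + 2 + 3 + 2 + 2 + 4 + 4 = 20.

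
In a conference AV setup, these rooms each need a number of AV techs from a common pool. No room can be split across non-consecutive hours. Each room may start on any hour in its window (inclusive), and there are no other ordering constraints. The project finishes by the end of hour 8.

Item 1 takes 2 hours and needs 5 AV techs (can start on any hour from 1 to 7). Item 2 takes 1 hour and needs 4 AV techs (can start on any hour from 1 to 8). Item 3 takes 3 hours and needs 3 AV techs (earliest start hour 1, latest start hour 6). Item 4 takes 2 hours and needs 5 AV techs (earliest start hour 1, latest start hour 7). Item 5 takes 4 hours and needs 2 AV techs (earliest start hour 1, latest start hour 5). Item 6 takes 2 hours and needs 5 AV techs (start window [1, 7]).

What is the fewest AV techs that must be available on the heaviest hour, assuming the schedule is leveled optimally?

Early-start (Item 1@1, Item 2@1, Item 3@1, Item 4@1, Item 5@1, Item 6@1) gives peak 24: h1:24  h2:20  h3:5  h4:2  h5:0  h6:0  h7:0  h8:0.
Shift Item 2→3, Item 4→4, Item 5→4, Item 6→6.
Schedule Item 1@1, Item 2@3, Item 3@1, Item 4@4, Item 5@4, Item 6@6: h1:8  h2:8  h3:7  h4:7  h5:7  h6:7  h7:7  h8:0 — peak 8.

8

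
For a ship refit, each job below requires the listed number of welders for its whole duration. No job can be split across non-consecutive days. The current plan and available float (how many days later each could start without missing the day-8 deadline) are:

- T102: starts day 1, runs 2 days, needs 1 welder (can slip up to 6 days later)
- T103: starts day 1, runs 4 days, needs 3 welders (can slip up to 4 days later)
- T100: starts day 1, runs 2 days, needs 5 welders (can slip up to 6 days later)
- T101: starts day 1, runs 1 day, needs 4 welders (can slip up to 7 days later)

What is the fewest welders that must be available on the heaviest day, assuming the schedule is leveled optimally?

5

Early-start (T102@1, T103@1, T100@1, T101@1) gives peak 13: d1:13  d2:9  d3:3  d4:3  d5:0  d6:0  d7:0  d8:0.
Shift T100→5, T101→7.
Schedule T102@1, T103@1, T100@5, T101@7: d1:4  d2:4  d3:3  d4:3  d5:5  d6:5  d7:4  d8:0 — peak 5.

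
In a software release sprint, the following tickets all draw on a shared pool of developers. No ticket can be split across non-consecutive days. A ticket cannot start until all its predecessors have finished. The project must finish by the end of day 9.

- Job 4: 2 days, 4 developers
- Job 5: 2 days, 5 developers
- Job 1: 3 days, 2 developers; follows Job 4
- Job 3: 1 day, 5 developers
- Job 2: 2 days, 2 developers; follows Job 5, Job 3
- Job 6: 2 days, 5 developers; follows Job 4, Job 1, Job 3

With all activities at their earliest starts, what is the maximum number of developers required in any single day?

Early-start schedule: Job 4@1, Job 5@1, Job 1@3, Job 3@1, Job 2@3, Job 6@6.
Load per day: day 1: 14, day 2: 9, day 3: 4, day 4: 4, day 5: 2, day 6: 5, day 7: 5, day 8: 0, day 9: 0.
Peak is 14.

14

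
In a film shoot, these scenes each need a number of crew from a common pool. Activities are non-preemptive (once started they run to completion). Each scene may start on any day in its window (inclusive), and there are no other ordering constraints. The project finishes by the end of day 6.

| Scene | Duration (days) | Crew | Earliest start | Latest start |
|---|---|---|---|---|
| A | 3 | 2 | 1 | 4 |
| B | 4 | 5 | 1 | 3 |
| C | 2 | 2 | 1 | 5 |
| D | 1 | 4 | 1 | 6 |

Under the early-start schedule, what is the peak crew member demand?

13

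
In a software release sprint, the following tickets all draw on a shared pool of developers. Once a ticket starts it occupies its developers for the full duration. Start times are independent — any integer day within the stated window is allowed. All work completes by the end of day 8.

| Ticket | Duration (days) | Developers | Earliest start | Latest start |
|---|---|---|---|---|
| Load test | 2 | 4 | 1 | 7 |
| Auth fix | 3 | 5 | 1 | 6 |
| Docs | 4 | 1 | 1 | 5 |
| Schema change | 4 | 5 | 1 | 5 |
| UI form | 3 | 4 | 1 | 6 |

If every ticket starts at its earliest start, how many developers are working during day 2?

19

At early start, day 2 has: Load test, Auth fix, Docs, Schema change, UI form.
Demand: 4 + 5 + 1 + 5 + 4 = 19.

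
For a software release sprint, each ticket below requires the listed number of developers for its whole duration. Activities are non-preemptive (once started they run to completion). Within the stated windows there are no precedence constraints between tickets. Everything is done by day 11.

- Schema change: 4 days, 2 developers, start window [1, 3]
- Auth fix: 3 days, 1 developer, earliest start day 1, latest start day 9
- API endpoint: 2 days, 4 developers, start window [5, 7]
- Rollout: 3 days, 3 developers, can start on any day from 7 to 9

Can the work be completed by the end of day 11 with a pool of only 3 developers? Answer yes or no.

no

The minimum achievable peak is 4; 3 < 4, so no feasible schedule stays within the cap.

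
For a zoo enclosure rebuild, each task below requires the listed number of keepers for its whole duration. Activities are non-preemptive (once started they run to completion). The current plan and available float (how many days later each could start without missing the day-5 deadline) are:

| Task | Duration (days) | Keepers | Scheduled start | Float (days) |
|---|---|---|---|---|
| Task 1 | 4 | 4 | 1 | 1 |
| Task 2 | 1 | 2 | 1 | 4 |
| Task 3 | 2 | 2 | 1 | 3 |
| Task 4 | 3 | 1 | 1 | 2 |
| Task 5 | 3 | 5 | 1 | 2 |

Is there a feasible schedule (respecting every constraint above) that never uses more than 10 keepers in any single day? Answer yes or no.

Schedule Task 1@1, Task 2@1, Task 3@1, Task 4@1, Task 5@3: d1:9  d2:7  d3:10  d4:9  d5:5 — peak 10 ≤ 10.

yes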